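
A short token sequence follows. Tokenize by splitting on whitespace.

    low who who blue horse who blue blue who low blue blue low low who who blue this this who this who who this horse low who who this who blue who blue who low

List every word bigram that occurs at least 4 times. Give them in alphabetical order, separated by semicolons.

Bigram counts meeting the condition (at least 4 times):
  who blue: 5
  who who: 4

who blue; who who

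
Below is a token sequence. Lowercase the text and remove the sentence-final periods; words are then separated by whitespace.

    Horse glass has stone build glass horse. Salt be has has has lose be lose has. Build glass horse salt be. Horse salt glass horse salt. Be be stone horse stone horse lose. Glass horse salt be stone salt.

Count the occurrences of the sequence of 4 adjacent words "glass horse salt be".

4

Scanning the 36 overlapping 4-gram windows for "glass horse salt be":
  position 6–9: glass horse salt be
  position 18–21: glass horse salt be
  position 24–27: glass horse salt be
  position 34–37: glass horse salt be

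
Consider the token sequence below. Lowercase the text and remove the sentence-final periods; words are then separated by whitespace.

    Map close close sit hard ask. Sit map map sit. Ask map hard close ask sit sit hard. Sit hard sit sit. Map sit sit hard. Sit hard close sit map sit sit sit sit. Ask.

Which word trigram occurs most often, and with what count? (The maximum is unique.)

"sit hard sit", 3 times

Trigram frequencies (highest first):
  sit hard sit: 3
  sit sit hard: 2
  hard sit hard: 2
  sit map sit: 2
  map sit sit: 2
  sit sit sit: 2
  … (21 more, each ≤ 1)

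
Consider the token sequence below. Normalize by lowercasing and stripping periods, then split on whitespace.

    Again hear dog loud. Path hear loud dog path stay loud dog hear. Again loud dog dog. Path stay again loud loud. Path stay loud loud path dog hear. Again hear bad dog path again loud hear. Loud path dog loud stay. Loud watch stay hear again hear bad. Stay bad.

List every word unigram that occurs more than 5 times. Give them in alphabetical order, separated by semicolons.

Unigram counts meeting the condition (more than 5 times):
  again: 6
  dog: 8
  hear: 8
  loud: 12
  path: 7
  stay: 6

again; dog; hear; loud; path; stay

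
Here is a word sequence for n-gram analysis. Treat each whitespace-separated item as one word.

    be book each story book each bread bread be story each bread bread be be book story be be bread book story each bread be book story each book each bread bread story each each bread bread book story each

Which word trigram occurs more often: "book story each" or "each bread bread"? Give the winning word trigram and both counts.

"book story each": 3 occurrences
"each bread bread": 4 occurrences

"each bread bread" (4 vs 3)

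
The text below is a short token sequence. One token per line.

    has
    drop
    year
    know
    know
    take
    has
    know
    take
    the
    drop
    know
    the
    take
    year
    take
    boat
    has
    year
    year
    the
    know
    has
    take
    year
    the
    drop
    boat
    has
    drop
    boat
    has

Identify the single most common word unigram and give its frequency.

"has", 6 times

Unigram frequencies (highest first):
  has: 6
  year: 5
  know: 5
  take: 5
  drop: 4
  the: 4
  … (1 more, each ≤ 3)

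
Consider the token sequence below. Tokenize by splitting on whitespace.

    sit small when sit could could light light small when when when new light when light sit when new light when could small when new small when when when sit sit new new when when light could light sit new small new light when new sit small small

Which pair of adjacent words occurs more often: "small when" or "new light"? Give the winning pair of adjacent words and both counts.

"small when": 4 occurrences
"new light": 3 occurrences

"small when" (4 vs 3)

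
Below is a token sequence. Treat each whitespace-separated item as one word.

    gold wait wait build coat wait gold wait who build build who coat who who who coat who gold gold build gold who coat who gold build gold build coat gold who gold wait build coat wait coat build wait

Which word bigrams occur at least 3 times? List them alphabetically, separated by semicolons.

Bigram counts meeting the condition (at least 3 times):
  build coat: 3
  coat who: 3
  gold build: 3
  gold wait: 3
  who coat: 3
  who gold: 3

build coat; coat who; gold build; gold wait; who coat; who gold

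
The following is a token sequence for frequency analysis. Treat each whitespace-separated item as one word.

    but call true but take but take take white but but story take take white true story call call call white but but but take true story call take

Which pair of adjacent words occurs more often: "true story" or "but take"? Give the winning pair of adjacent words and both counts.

"true story": 2 occurrences
"but take": 3 occurrences

"but take" (3 vs 2)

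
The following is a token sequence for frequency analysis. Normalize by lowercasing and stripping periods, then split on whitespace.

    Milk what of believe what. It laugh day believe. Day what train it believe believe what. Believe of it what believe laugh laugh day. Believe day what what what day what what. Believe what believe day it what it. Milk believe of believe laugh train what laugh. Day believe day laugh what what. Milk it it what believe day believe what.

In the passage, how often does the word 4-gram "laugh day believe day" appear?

Scanning the 58 overlapping 4-gram windows for "laugh day believe day":
  position 7–10: laugh day believe day
  position 23–26: laugh day believe day
  position 47–50: laugh day believe day

3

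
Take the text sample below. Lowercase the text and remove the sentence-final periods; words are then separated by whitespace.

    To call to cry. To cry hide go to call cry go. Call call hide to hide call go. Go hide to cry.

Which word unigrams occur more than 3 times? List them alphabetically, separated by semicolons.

Unigram counts meeting the condition (more than 3 times):
  call: 5
  cry: 4
  go: 4
  hide: 4
  to: 6

call; cry; go; hide; to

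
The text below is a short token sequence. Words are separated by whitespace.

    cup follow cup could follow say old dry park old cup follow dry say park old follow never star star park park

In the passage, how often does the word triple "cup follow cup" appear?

Scanning the 20 overlapping trigram windows for "cup follow cup":
  position 1–3: cup follow cup

1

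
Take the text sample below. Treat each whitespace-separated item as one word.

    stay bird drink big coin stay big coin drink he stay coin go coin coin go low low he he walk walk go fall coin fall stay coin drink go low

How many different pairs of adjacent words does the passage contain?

31 tokens → 30 bigram windows in total.
Repeated bigrams (each contributes count−1 duplicates):
  big coin: 2
  coin drink: 2
  coin go: 2
  go low: 2
  stay coin: 2
5 duplicate windows → 30 − 5 = 25 distinct.

25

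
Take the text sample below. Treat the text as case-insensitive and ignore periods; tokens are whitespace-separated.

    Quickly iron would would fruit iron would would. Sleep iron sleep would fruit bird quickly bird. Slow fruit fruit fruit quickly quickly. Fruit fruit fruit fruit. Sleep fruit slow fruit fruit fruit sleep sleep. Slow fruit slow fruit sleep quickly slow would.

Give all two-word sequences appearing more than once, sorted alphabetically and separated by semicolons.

Bigram counts meeting the condition (more than once):
  fruit fruit: 7
  fruit sleep: 3
  fruit slow: 2
  iron would: 2
  slow fruit: 4
  would fruit: 2
  would would: 2

fruit fruit; fruit sleep; fruit slow; iron would; slow fruit; would fruit; would would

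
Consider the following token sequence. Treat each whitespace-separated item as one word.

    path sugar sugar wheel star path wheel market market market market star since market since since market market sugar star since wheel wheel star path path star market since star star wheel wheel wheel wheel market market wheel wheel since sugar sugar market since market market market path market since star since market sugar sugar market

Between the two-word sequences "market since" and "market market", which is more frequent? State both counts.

"market market" (7 vs 4)

"market since": 4 occurrences
"market market": 7 occurrences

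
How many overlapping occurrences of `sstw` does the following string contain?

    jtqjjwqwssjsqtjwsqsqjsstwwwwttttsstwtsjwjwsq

2

Sliding a length-4 window over the 44 characters (41 positions):
  position 22–25: sstw
  position 33–36: sstw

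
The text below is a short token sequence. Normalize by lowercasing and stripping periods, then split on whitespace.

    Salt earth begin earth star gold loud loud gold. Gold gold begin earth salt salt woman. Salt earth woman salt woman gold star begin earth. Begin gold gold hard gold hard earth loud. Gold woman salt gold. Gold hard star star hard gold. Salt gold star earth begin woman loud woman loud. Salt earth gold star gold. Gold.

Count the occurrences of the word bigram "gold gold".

Scanning the 57 overlapping bigram windows for "gold gold":
  position 9–10: gold gold
  position 10–11: gold gold
  position 27–28: gold gold
  position 37–38: gold gold
  position 57–58: gold gold

5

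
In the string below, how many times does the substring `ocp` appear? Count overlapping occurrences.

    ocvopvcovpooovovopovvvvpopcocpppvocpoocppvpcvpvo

3

Sliding a length-3 window over the 48 characters (46 positions):
  position 28–30: ocp
  position 34–36: ocp
  position 38–40: ocp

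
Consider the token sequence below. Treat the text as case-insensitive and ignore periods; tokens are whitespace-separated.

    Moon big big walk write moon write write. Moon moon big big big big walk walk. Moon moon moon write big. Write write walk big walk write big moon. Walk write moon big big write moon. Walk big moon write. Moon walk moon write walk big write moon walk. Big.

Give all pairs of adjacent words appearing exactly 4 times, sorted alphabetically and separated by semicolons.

Bigram counts meeting the condition (exactly 4 times):
  moon walk: 4
  moon write: 4
  walk big: 4

moon walk; moon write; walk big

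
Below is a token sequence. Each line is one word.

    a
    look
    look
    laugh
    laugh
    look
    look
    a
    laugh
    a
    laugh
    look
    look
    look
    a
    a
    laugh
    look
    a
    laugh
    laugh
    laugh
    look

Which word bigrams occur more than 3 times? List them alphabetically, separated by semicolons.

a laugh; laugh look; look look

Bigram counts meeting the condition (more than 3 times):
  a laugh: 4
  laugh look: 4
  look look: 4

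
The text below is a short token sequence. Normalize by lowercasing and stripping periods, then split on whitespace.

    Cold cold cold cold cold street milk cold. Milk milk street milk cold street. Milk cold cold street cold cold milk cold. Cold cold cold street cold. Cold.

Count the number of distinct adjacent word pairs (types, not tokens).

28 tokens → 27 bigram windows in total.
Repeated bigrams (each contributes count−1 duplicates):
  cold cold: 10
  cold street: 4
  milk cold: 4
  street milk: 3
  cold milk: 2
  street cold: 2
19 duplicate windows → 27 − 19 = 8 distinct.

8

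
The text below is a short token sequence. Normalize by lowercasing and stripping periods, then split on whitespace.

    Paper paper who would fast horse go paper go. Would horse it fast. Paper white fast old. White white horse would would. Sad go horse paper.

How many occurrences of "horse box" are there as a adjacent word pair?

Scanning the 25 overlapping bigram windows for "horse box":
  (none found)

0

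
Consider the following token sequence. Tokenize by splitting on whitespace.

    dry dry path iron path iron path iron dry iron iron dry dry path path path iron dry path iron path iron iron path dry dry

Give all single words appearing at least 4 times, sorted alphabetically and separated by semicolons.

dry; iron; path

Unigram counts meeting the condition (at least 4 times):
  dry: 8
  iron: 9
  path: 9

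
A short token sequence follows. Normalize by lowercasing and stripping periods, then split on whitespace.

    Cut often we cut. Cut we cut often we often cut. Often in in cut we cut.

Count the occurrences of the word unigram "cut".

7

Scanning the 17 tokens for "cut":
  position 1: cut
  position 4: cut
  position 5: cut
  position 7: cut
  position 11: cut
  position 15: cut
  position 17: cut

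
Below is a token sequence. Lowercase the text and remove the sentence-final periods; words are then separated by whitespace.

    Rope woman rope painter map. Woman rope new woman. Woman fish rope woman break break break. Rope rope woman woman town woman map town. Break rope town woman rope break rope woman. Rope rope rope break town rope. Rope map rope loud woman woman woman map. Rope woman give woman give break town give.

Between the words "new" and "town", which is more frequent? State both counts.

"town" (5 vs 1)

"new": 1 occurrence
"town": 5 occurrences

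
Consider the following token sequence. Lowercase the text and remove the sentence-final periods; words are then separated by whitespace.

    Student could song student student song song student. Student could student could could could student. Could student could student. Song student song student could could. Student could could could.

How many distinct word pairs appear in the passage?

29 tokens → 28 bigram windows in total.
Repeated bigrams (each contributes count−1 duplicates):
  student could: 7
  could could: 5
  could student: 5
  song student: 4
  student song: 3
  student student: 2
20 duplicate windows → 28 − 20 = 8 distinct.

8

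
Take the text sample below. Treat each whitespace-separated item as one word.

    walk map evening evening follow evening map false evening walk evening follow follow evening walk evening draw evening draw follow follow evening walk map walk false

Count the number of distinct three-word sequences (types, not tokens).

21

26 tokens → 24 trigram windows in total.
Repeated trigrams (each contributes count−1 duplicates):
  evening walk evening: 2
  follow evening walk: 2
  follow follow evening: 2
3 duplicate windows → 24 − 3 = 21 distinct.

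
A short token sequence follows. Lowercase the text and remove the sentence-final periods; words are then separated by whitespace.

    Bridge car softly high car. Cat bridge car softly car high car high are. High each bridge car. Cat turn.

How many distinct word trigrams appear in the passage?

17

20 tokens → 18 trigram windows in total.
Repeated trigrams (each contributes count−1 duplicates):
  bridge car softly: 2
1 duplicate windows → 18 − 1 = 17 distinct.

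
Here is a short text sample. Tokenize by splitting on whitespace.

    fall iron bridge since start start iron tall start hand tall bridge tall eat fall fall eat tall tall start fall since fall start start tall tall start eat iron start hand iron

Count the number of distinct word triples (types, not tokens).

33 tokens → 31 trigram windows in total.
Repeated trigrams (each contributes count−1 duplicates):
  tall tall start: 2
1 duplicate windows → 31 − 1 = 30 distinct.

30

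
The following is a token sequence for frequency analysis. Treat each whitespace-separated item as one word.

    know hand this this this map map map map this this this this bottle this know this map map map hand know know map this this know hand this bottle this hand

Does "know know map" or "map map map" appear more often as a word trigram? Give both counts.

"map map map" (3 vs 1)

"know know map": 1 occurrence
"map map map": 3 occurrences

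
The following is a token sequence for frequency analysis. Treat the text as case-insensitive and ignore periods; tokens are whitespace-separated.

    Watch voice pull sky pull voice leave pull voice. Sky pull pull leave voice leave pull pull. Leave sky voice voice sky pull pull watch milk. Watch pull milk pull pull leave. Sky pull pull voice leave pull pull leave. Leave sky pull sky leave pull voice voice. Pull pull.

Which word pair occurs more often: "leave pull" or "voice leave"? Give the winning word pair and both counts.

"leave pull": 4 occurrences
"voice leave": 3 occurrences

"leave pull" (4 vs 3)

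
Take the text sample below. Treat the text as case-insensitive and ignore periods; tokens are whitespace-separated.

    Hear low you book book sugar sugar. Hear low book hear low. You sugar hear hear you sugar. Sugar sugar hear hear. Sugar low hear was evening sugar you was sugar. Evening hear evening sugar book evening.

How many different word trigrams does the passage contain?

32

37 tokens → 35 trigram windows in total.
Repeated trigrams (each contributes count−1 duplicates):
  hear low you: 2
  sugar hear hear: 2
  sugar sugar hear: 2
3 duplicate windows → 35 − 3 = 32 distinct.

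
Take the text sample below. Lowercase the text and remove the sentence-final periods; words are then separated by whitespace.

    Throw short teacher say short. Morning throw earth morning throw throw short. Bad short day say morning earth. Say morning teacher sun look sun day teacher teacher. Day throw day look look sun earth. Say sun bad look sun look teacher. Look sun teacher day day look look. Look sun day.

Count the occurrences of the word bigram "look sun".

Scanning the 50 overlapping bigram windows for "look sun":
  position 23–24: look sun
  position 32–33: look sun
  position 38–39: look sun
  position 42–43: look sun
  position 49–50: look sun

5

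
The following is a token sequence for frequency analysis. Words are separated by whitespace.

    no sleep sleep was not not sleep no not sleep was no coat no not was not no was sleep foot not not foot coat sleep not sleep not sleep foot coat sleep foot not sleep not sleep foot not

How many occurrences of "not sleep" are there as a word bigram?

6

Scanning the 39 overlapping bigram windows for "not sleep":
  position 6–7: not sleep
  position 9–10: not sleep
  position 27–28: not sleep
  position 29–30: not sleep
  position 35–36: not sleep
  position 37–38: not sleep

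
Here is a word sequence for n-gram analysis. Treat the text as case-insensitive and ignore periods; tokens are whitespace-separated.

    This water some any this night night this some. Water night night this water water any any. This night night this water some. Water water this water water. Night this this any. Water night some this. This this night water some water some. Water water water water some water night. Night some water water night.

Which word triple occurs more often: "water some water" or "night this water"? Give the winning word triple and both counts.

"water some water": 4 occurrences
"night this water": 2 occurrences

"water some water" (4 vs 2)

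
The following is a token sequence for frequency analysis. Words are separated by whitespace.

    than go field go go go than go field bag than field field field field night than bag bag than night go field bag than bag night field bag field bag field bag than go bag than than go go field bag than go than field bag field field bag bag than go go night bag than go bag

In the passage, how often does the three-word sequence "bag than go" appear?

4

Scanning the 57 overlapping trigram windows for "bag than go":
  position 33–35: bag than go
  position 42–44: bag than go
  position 51–53: bag than go
  position 56–58: bag than go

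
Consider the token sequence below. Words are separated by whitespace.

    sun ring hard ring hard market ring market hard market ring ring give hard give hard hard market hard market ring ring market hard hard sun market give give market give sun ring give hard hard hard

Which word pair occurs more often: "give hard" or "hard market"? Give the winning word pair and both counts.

"give hard": 3 occurrences
"hard market": 4 occurrences

"hard market" (4 vs 3)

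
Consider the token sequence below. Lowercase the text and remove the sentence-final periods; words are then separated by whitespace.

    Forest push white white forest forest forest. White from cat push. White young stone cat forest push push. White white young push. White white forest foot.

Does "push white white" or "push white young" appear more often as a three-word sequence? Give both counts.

"push white white" (3 vs 1)

"push white white": 3 occurrences
"push white young": 1 occurrence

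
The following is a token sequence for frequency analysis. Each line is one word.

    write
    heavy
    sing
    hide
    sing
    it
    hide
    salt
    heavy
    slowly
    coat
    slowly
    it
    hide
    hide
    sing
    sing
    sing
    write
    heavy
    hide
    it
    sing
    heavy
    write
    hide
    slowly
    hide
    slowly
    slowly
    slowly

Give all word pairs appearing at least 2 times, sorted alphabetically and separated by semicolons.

Bigram counts meeting the condition (at least 2 times):
  hide sing: 2
  hide slowly: 2
  it hide: 2
  sing sing: 2
  slowly slowly: 2
  write heavy: 2

hide sing; hide slowly; it hide; sing sing; slowly slowly; write heavy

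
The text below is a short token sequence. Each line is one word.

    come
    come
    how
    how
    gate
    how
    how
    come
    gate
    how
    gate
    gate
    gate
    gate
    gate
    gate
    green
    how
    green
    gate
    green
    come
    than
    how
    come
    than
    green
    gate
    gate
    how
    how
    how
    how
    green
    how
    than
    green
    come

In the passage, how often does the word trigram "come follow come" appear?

0

Scanning the 36 overlapping trigram windows for "come follow come":
  (none found)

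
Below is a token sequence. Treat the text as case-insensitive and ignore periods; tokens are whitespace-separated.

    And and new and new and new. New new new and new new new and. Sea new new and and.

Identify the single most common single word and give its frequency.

Unigram frequencies (highest first):
  new: 11
  and: 8
  sea: 1

"new", 11 times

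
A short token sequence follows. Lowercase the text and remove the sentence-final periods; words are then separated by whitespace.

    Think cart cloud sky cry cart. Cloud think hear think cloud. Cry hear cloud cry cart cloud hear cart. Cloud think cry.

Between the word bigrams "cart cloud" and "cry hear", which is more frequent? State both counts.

"cart cloud": 4 occurrences
"cry hear": 1 occurrence

"cart cloud" (4 vs 1)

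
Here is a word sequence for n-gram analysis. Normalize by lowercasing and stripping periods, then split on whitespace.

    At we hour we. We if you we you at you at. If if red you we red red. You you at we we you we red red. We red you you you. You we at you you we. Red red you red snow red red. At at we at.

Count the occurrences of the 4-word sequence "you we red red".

3

Scanning the 47 overlapping 4-gram windows for "you we red red":
  position 16–19: you we red red
  position 25–28: you we red red
  position 38–41: you we red red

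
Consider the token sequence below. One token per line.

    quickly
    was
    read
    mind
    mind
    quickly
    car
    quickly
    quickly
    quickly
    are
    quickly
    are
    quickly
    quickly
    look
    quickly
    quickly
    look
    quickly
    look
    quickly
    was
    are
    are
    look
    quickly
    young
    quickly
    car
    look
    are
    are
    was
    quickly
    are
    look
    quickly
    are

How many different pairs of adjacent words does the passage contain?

39 tokens → 38 bigram windows in total.
Repeated bigrams (each contributes count−1 duplicates):
  look quickly: 5
  quickly are: 4
  quickly quickly: 4
  quickly look: 3
  are are: 2
  are look: 2
  are quickly: 2
  quickly car: 2
  … (1 more repeated)
17 duplicate windows → 38 − 17 = 21 distinct.

21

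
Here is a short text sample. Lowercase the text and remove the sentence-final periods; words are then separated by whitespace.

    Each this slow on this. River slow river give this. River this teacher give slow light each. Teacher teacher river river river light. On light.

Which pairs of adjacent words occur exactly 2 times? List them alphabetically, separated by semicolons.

Bigram counts meeting the condition (exactly 2 times):
  river river: 2
  this river: 2

river river; this river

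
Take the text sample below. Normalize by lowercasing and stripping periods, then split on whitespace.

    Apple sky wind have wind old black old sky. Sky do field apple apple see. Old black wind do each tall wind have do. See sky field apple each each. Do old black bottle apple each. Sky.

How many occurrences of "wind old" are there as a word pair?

Scanning the 36 overlapping bigram windows for "wind old":
  position 5–6: wind old

1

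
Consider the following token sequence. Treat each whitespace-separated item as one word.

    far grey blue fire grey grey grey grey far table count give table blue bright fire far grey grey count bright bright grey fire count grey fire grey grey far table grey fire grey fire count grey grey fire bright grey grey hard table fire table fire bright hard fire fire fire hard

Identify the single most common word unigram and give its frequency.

"grey", 17 times

Unigram frequencies (highest first):
  grey: 17
  fire: 12
  table: 5
  bright: 5
  far: 4
  count: 4
  … (3 more, each ≤ 3)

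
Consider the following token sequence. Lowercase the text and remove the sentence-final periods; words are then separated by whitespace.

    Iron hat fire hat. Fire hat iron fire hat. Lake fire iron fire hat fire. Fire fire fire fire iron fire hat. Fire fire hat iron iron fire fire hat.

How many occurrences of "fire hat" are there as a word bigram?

Scanning the 29 overlapping bigram windows for "fire hat":
  position 3–4: fire hat
  position 5–6: fire hat
  position 8–9: fire hat
  position 13–14: fire hat
  position 21–22: fire hat
  position 24–25: fire hat
  position 29–30: fire hat

7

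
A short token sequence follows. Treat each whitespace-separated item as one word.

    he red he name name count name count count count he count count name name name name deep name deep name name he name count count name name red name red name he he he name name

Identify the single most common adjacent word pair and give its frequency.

"name name", 7 times

Bigram frequencies (highest first):
  name name: 7
  count count: 4
  he name: 3
  name count: 3
  count name: 3
  name deep: 2
  … (9 more, each ≤ 2)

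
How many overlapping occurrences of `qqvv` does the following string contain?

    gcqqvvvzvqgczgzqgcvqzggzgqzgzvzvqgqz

1

Sliding a length-4 window over the 36 characters (33 positions):
  position 3–6: qqvv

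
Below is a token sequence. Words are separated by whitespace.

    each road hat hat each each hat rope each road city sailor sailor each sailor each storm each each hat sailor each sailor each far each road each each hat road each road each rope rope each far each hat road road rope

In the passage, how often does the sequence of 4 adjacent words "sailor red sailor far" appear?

0

Scanning the 40 overlapping 4-gram windows for "sailor red sailor far":
  (none found)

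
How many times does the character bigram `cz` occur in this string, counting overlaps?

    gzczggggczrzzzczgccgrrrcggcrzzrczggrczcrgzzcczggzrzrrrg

Sliding a length-2 window over the 55 characters (54 positions):
  position 3–4: cz
  position 9–10: cz
  position 15–16: cz
  position 32–33: cz
  position 37–38: cz
  position 45–46: cz

6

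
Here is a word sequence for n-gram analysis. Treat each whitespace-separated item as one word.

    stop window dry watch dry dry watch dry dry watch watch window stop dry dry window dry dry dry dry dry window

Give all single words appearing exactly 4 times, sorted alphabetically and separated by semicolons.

Unigram counts meeting the condition (exactly 4 times):
  watch: 4
  window: 4

watch; window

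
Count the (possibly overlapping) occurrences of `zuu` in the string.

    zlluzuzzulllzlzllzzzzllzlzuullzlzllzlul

1

Sliding a length-3 window over the 39 characters (37 positions):
  position 26–28: zuu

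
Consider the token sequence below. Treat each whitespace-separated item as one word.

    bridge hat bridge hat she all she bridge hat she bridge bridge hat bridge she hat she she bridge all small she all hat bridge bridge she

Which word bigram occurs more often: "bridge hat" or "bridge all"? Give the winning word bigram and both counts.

"bridge hat" (4 vs 1)

"bridge hat": 4 occurrences
"bridge all": 1 occurrence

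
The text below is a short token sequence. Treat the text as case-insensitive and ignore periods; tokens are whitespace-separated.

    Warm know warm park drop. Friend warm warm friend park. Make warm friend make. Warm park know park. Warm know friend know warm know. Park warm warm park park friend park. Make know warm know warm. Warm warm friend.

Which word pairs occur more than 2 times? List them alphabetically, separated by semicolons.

know warm; warm friend; warm know; warm park; warm warm

Bigram counts meeting the condition (more than 2 times):
  know warm: 4
  warm friend: 3
  warm know: 4
  warm park: 3
  warm warm: 4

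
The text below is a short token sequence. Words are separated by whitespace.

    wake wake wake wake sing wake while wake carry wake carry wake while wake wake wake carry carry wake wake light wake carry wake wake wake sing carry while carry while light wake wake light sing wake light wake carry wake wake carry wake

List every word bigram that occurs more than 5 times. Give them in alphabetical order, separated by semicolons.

carry wake; wake carry; wake wake

Bigram counts meeting the condition (more than 5 times):
  carry wake: 6
  wake carry: 6
  wake wake: 10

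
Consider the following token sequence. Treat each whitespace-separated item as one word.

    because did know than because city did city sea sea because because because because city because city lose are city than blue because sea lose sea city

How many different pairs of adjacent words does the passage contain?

22

27 tokens → 26 bigram windows in total.
Repeated bigrams (each contributes count−1 duplicates):
  because because: 3
  because city: 3
4 duplicate windows → 26 − 4 = 22 distinct.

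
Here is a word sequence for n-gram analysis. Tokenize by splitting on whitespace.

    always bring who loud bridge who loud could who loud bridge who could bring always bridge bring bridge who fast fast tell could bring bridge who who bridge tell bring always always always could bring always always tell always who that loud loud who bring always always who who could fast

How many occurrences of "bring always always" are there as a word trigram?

Scanning the 49 overlapping trigram windows for "bring always always":
  position 30–32: bring always always
  position 35–37: bring always always
  position 45–47: bring always always

3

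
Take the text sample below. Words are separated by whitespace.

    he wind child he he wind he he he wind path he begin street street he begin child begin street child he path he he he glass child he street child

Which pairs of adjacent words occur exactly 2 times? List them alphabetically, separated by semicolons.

Bigram counts meeting the condition (exactly 2 times):
  begin street: 2
  he begin: 2
  path he: 2
  street child: 2

begin street; he begin; path he; street child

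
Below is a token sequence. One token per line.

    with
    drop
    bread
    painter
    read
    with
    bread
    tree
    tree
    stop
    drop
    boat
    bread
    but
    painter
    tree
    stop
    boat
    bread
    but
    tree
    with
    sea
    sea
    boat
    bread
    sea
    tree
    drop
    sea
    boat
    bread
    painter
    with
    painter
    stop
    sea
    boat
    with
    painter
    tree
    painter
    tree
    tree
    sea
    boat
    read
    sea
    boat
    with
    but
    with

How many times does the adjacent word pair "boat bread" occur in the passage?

4

Scanning the 51 overlapping bigram windows for "boat bread":
  position 12–13: boat bread
  position 18–19: boat bread
  position 25–26: boat bread
  position 31–32: boat bread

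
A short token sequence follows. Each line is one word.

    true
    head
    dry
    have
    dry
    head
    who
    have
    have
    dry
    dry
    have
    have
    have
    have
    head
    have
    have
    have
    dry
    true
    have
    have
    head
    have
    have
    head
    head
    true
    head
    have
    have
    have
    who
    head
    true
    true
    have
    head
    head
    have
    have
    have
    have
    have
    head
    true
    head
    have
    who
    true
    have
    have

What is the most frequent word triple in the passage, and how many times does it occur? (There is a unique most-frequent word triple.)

Trigram frequencies (highest first):
  have have have: 7
  have have head: 4
  head have have: 4
  have have dry: 2
  have head have: 2
  true have have: 2
  … (27 more, each ≤ 2)

"have have have", 7 times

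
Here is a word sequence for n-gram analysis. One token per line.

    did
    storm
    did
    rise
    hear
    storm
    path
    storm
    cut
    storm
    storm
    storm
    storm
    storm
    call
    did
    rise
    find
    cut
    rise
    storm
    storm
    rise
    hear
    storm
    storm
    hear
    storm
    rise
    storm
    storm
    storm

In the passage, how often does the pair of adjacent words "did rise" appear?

2

Scanning the 31 overlapping bigram windows for "did rise":
  position 3–4: did rise
  position 16–17: did rise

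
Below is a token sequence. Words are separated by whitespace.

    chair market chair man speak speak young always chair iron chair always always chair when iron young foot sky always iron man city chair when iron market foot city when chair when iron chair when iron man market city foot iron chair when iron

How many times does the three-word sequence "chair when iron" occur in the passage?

5

Scanning the 42 overlapping trigram windows for "chair when iron":
  position 14–16: chair when iron
  position 24–26: chair when iron
  position 31–33: chair when iron
  position 34–36: chair when iron
  position 42–44: chair when iron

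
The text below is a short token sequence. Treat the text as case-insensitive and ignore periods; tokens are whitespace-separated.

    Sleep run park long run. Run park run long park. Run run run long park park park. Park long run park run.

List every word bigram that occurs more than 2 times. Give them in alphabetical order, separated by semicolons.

Bigram counts meeting the condition (more than 2 times):
  park park: 3
  park run: 3
  run park: 3
  run run: 3

park park; park run; run park; run run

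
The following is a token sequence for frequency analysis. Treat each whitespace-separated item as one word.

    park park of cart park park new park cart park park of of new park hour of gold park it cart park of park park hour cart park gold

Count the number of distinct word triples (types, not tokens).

29 tokens → 27 trigram windows in total.
Repeated trigrams (each contributes count−1 duplicates):
  cart park park: 2
  park park of: 2
2 duplicate windows → 27 − 2 = 25 distinct.

25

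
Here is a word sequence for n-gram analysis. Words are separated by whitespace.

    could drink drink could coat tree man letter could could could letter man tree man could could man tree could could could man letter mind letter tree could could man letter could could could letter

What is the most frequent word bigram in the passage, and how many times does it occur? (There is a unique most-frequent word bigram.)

"could could", 8 times

Bigram frequencies (highest first):
  could could: 8
  man letter: 3
  could man: 3
  tree man: 2
  letter could: 2
  could letter: 2
  … (12 more, each ≤ 2)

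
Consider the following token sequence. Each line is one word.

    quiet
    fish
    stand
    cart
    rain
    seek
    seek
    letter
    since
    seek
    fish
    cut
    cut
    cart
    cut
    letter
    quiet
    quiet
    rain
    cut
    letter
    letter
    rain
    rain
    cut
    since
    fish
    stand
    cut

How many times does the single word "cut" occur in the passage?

Scanning the 29 tokens for "cut":
  position 12: cut
  position 13: cut
  position 15: cut
  position 20: cut
  position 25: cut
  position 29: cut

6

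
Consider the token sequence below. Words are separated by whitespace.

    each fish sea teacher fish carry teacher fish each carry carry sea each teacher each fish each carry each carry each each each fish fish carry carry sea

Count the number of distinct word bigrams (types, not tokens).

28 tokens → 27 bigram windows in total.
Repeated bigrams (each contributes count−1 duplicates):
  each carry: 3
  each fish: 3
  carry carry: 2
  carry each: 2
  carry sea: 2
  each each: 2
  fish carry: 2
  fish each: 2
  … (1 more repeated)
11 duplicate windows → 27 − 11 = 16 distinct.

16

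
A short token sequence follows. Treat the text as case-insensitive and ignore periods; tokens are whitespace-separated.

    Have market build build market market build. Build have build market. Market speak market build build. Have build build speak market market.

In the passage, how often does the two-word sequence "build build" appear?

4

Scanning the 21 overlapping bigram windows for "build build":
  position 3–4: build build
  position 7–8: build build
  position 15–16: build build
  position 18–19: build build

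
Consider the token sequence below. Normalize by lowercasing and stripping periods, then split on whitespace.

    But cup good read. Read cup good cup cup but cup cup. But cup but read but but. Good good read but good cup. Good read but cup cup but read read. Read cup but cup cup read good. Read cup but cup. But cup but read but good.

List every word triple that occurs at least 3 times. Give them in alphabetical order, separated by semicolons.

but cup but; but cup cup; cup but cup; cup but read; cup cup but

Trigram counts meeting the condition (at least 3 times):
  but cup but: 3
  but cup cup: 3
  cup but cup: 5
  cup but read: 3
  cup cup but: 3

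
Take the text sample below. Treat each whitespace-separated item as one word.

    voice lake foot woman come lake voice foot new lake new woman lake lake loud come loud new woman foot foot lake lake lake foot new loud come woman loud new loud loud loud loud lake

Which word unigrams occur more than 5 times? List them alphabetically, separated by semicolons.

lake; loud

Unigram counts meeting the condition (more than 5 times):
  lake: 9
  loud: 8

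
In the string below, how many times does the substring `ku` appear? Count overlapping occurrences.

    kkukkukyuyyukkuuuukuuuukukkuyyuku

7

Sliding a length-2 window over the 33 characters (32 positions):
  position 2–3: ku
  position 5–6: ku
  position 14–15: ku
  position 19–20: ku
  position 24–25: ku
  position 27–28: ku
  position 32–33: ku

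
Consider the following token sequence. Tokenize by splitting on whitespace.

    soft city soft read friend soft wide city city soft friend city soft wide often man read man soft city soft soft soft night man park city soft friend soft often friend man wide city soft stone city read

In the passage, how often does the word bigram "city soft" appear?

6

Scanning the 38 overlapping bigram windows for "city soft":
  position 2–3: city soft
  position 9–10: city soft
  position 12–13: city soft
  position 20–21: city soft
  position 27–28: city soft
  position 35–36: city soft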